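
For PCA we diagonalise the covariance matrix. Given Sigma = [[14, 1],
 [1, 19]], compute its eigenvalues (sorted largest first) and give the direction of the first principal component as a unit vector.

Step 1 — characteristic polynomial of 2×2 Sigma:
  det(Sigma - λI) = λ² - trace · λ + det = 0.
  trace = 14 + 19 = 33, det = 14·19 - (1)² = 265.
Step 2 — discriminant:
  Δ = trace² - 4·det = 1089 - 1060 = 29.
Step 3 — eigenvalues:
  λ = (trace ± √Δ)/2 = (33 ± 5.3852)/2,
  λ_1 = 19.1926,  λ_2 = 13.8074.

Step 4 — unit eigenvector for λ_1: solve (Sigma - λ_1 I)v = 0. First row:
  (14 - 19.1926)·v_x + (1)·v_y = 0, i.e. (-5.1926)·v_x + (1)·v_y = 0,
  so v ∝ (b, λ_1 - a) = (1, 5.1926) = u.
  ||u|| = √((1)² + (5.1926)²) = √(27.9629) ≈ 5.288,
  v_1 = u/||u|| ≈ (0.1891, 0.982) (||v_1|| = 1).

λ_1 = 19.1926,  λ_2 = 13.8074;  v_1 ≈ (0.1891, 0.982)


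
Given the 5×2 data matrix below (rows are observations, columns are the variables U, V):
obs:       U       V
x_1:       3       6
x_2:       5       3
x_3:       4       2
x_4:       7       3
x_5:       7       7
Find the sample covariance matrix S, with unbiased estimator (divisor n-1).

Step 1 — column means:
  mean(U) = (3 + 5 + 4 + 7 + 7) / 5 = 26/5 = 5.2
  mean(V) = (6 + 3 + 2 + 3 + 7) / 5 = 21/5 = 4.2

Step 2 — sample covariance S[i,j] = (1/(n-1)) · Σ_k (x_{k,i} - mean_i) · (x_{k,j} - mean_j), with n-1 = 4.
  S[U,U] = ((-2.2)·(-2.2) + (-0.2)·(-0.2) + (-1.2)·(-1.2) + (1.8)·(1.8) + (1.8)·(1.8)) / 4 = 12.8/4 = 3.2
  S[U,V] = ((-2.2)·(1.8) + (-0.2)·(-1.2) + (-1.2)·(-2.2) + (1.8)·(-1.2) + (1.8)·(2.8)) / 4 = 1.8/4 = 0.45
  S[V,V] = ((1.8)·(1.8) + (-1.2)·(-1.2) + (-2.2)·(-2.2) + (-1.2)·(-1.2) + (2.8)·(2.8)) / 4 = 18.8/4 = 4.7

S is symmetric (S[j,i] = S[i,j]). Assembling:

S = [[3.2, 0.45],
 [0.45, 4.7]]


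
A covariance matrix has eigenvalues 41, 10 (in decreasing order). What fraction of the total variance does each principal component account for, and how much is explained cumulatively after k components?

Step 1 — total variance = trace(Sigma) = Σ λ_i = 41 + 10 = 51.

Step 2 — fraction explained by component i = λ_i / Σ λ:
  PC1: 41/51 = 0.8039
  PC2: 10/51 = 0.1961

Step 3 — cumulative fraction after k components = (λ_1 + ... + λ_k) / Σ λ:
  k = 1: 41/51 = 0.8039
  k = 2: (41 + 10)/51 = 51/51 = 1

Summary (fraction, with percent):

explained: PC1 0.8039 (80.39%), PC2 0.1961 (19.61%);  cumulative: 0.8039, 1


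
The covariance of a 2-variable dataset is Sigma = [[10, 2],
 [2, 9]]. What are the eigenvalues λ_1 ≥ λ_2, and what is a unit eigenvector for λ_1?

Step 1 — characteristic polynomial of 2×2 Sigma:
  det(Sigma - λI) = λ² - trace · λ + det = 0.
  trace = 10 + 9 = 19, det = 10·9 - (2)² = 86.
Step 2 — discriminant:
  Δ = trace² - 4·det = 361 - 344 = 17.
Step 3 — eigenvalues:
  λ = (trace ± √Δ)/2 = (19 ± 4.1231)/2,
  λ_1 = 11.5616,  λ_2 = 7.4384.

Step 4 — unit eigenvector for λ_1: solve (Sigma - λ_1 I)v = 0. First row:
  (10 - 11.5616)·v_x + (2)·v_y = 0, i.e. (-1.5616)·v_x + (2)·v_y = 0,
  so v ∝ (b, λ_1 - a) = (2, 1.5616) = u.
  ||u|| = √((2)² + (1.5616)²) = √(6.4384) ≈ 2.5374,
  v_1 = u/||u|| ≈ (0.7882, 0.6154) (||v_1|| = 1).

λ_1 = 11.5616,  λ_2 = 7.4384;  v_1 ≈ (0.7882, 0.6154)


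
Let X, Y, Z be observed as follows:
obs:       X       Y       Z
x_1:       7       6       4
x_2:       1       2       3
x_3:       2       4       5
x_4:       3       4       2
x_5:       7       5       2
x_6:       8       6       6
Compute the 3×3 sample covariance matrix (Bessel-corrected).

Step 1 — column means:
  mean(X) = (7 + 1 + 2 + 3 + 7 + 8) / 6 = 28/6 = 4.6667
  mean(Y) = (6 + 2 + 4 + 4 + 5 + 6) / 6 = 27/6 = 4.5
  mean(Z) = (4 + 3 + 5 + 2 + 2 + 6) / 6 = 22/6 = 3.6667

Step 2 — sample covariance S[i,j] = (1/(n-1)) · Σ_k (x_{k,i} - mean_i) · (x_{k,j} - mean_j), with n-1 = 5.
  S[X,X] = ((2.3333)·(2.3333) + (-3.6667)·(-3.6667) + (-2.6667)·(-2.6667) + (-1.6667)·(-1.6667) + (2.3333)·(2.3333) + (3.3333)·(3.3333)) / 5 = 45.3333/5 = 9.0667
  S[X,Y] = ((2.3333)·(1.5) + (-3.6667)·(-2.5) + (-2.6667)·(-0.5) + (-1.6667)·(-0.5) + (2.3333)·(0.5) + (3.3333)·(1.5)) / 5 = 21/5 = 4.2
  S[X,Z] = ((2.3333)·(0.3333) + (-3.6667)·(-0.6667) + (-2.6667)·(1.3333) + (-1.6667)·(-1.6667) + (2.3333)·(-1.6667) + (3.3333)·(2.3333)) / 5 = 6.3333/5 = 1.2667
  S[Y,Y] = ((1.5)·(1.5) + (-2.5)·(-2.5) + (-0.5)·(-0.5) + (-0.5)·(-0.5) + (0.5)·(0.5) + (1.5)·(1.5)) / 5 = 11.5/5 = 2.3
  S[Y,Z] = ((1.5)·(0.3333) + (-2.5)·(-0.6667) + (-0.5)·(1.3333) + (-0.5)·(-1.6667) + (0.5)·(-1.6667) + (1.5)·(2.3333)) / 5 = 5/5 = 1
  S[Z,Z] = ((0.3333)·(0.3333) + (-0.6667)·(-0.6667) + (1.3333)·(1.3333) + (-1.6667)·(-1.6667) + (-1.6667)·(-1.6667) + (2.3333)·(2.3333)) / 5 = 13.3333/5 = 2.6667

S is symmetric (S[j,i] = S[i,j]). Assembling:

S = [[9.0667, 4.2, 1.2667],
 [4.2, 2.3, 1],
 [1.2667, 1, 2.6667]]


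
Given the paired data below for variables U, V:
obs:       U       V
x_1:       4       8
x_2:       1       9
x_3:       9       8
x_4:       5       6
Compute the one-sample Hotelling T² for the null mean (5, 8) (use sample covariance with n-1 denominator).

Step 1 — sample mean vector:
  mean(U) = (4 + 1 + 9 + 5) / 4 = 19/4 = 4.75
  mean(V) = (8 + 9 + 8 + 6) / 4 = 31/4 = 7.75
  x̄ = (4.75, 7.75),  deviation x̄ - mu_0 = (4.75, 7.75) - (5, 8) = (-0.25, -0.25).

Step 2 — sample covariance matrix, S[i,j] = (1/(n-1)) · Σ_k (x_{k,i} - mean_i) · (x_{k,j} - mean_j), divisor n-1 = 3:
  S[U,U] = ((-0.75)·(-0.75) + (-3.75)·(-3.75) + (4.25)·(4.25) + (0.25)·(0.25)) / 3 = 32.75/3 = 10.9167
  S[U,V] = ((-0.75)·(0.25) + (-3.75)·(1.25) + (4.25)·(0.25) + (0.25)·(-1.75)) / 3 = -4.25/3 = -1.4167
  S[V,V] = ((0.25)·(0.25) + (1.25)·(1.25) + (0.25)·(0.25) + (-1.75)·(-1.75)) / 3 = 4.75/3 = 1.5833
  S = [[10.9167, -1.4167],
 [-1.4167, 1.5833]].

Step 3 — invert S. det(S) = 10.9167·1.5833 - (-1.4167)² = 15.2778.
  S^{-1} = (1/det) · [[d, -b], [-b, a]] = [[0.1036, 0.0927],
 [0.0927, 0.7145]].

Step 4 — quadratic form (x̄ - mu_0)^T · S^{-1} · (x̄ - mu_0):
  S^{-1} · (x̄ - mu_0) = (-0.0491, -0.2018),
  (x̄ - mu_0)^T · [...] = (-0.25)·(-0.0491) + (-0.25)·(-0.2018) = 0.0627.

Step 5 — scale by n: T² = 4 · 0.0627 = 0.2509.

T² ≈ 0.2509


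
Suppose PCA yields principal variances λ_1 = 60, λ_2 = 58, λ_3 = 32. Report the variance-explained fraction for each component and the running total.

Step 1 — total variance = trace(Sigma) = Σ λ_i = 60 + 58 + 32 = 150.

Step 2 — fraction explained by component i = λ_i / Σ λ:
  PC1: 60/150 = 0.4
  PC2: 58/150 = 0.3867
  PC3: 32/150 = 0.2133

Step 3 — cumulative fraction after k components = (λ_1 + ... + λ_k) / Σ λ:
  k = 1: 60/150 = 0.4
  k = 2: (60 + 58)/150 = 118/150 = 0.7867
  k = 3: (60 + 58 + 32)/150 = 150/150 = 1

Summary (fraction, with percent):

explained: PC1 0.4 (40%), PC2 0.3867 (38.67%), PC3 0.2133 (21.33%);  cumulative: 0.4, 0.7867, 1


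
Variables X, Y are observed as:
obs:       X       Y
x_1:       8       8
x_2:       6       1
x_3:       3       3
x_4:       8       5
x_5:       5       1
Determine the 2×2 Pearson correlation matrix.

Step 1 — column means:
  mean(X) = (8 + 6 + 3 + 8 + 5) / 5 = 30/5 = 6
  mean(Y) = (8 + 1 + 3 + 5 + 1) / 5 = 18/5 = 3.6

Step 2 — sample variances and covariances s[i,j] = (1/(n-1)) · Σ_k (x_{k,i} - mean_i) · (x_{k,j} - mean_j), with n-1 = 4:
  s[X,X] = ((2)·(2) + (0)·(0) + (-3)·(-3) + (2)·(2) + (-1)·(-1)) / 4 = 18/4 = 4.5
  s[X,Y] = ((2)·(4.4) + (0)·(-2.6) + (-3)·(-0.6) + (2)·(1.4) + (-1)·(-2.6)) / 4 = 16/4 = 4
  s[Y,Y] = ((4.4)·(4.4) + (-2.6)·(-2.6) + (-0.6)·(-0.6) + (1.4)·(1.4) + (-2.6)·(-2.6)) / 4 = 35.2/4 = 8.8
  Sample standard deviations s_i = √(s[i,i]):
  s(X) = √(4.5) = 2.1213
  s(Y) = √(8.8) = 2.9665

Step 3 — r_{ij} = s_{ij} / (s_i · s_j):
  r[X,X] = 1 (diagonal).
  r[X,Y] = 4 / (2.1213 · 2.9665) = 4 / 6.2929 = 0.6356
  r[Y,Y] = 1 (diagonal).

R is symmetric with unit diagonal. Assembling:

R = [[1, 0.6356],
 [0.6356, 1]]


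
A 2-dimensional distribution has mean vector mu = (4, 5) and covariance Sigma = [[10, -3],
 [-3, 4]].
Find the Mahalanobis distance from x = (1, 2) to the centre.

Step 1 — centre the observation: (x - mu) = (-3, -3).

Step 2 — invert Sigma. det(Sigma) = 10·4 - (-3)² = 31.
  Sigma^{-1} = (1/det) · [[d, -b], [-b, a]] = [[0.129, 0.0968],
 [0.0968, 0.3226]].

Step 3 — form the quadratic (x - mu)^T · Sigma^{-1} · (x - mu):
  Sigma^{-1} · (x - mu) = (-0.6774, -1.2581).
  (x - mu)^T · [Sigma^{-1} · (x - mu)] = (-3)·(-0.6774) + (-3)·(-1.2581) = 5.8065.

Step 4 — take square root: d = √(5.8065) ≈ 2.4097.

d(x, mu) = √(5.8065) ≈ 2.4097


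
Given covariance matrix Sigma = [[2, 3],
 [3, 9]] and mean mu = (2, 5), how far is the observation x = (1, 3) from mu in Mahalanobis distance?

Step 1 — centre the observation: (x - mu) = (-1, -2).

Step 2 — invert Sigma. det(Sigma) = 2·9 - (3)² = 9.
  Sigma^{-1} = (1/det) · [[d, -b], [-b, a]] = [[1, -0.3333],
 [-0.3333, 0.2222]].

Step 3 — form the quadratic (x - mu)^T · Sigma^{-1} · (x - mu):
  Sigma^{-1} · (x - mu) = (-0.3333, -0.1111).
  (x - mu)^T · [Sigma^{-1} · (x - mu)] = (-1)·(-0.3333) + (-2)·(-0.1111) = 0.5556.

Step 4 — take square root: d = √(0.5556) ≈ 0.7454.

d(x, mu) = √(0.5556) ≈ 0.7454


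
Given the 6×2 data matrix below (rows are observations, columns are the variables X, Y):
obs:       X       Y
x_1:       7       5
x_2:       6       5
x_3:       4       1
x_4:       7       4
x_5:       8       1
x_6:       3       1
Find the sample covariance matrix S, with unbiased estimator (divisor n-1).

Step 1 — column means:
  mean(X) = (7 + 6 + 4 + 7 + 8 + 3) / 6 = 35/6 = 5.8333
  mean(Y) = (5 + 5 + 1 + 4 + 1 + 1) / 6 = 17/6 = 2.8333

Step 2 — sample covariance S[i,j] = (1/(n-1)) · Σ_k (x_{k,i} - mean_i) · (x_{k,j} - mean_j), with n-1 = 5.
  S[X,X] = ((1.1667)·(1.1667) + (0.1667)·(0.1667) + (-1.8333)·(-1.8333) + (1.1667)·(1.1667) + (2.1667)·(2.1667) + (-2.8333)·(-2.8333)) / 5 = 18.8333/5 = 3.7667
  S[X,Y] = ((1.1667)·(2.1667) + (0.1667)·(2.1667) + (-1.8333)·(-1.8333) + (1.1667)·(1.1667) + (2.1667)·(-1.8333) + (-2.8333)·(-1.8333)) / 5 = 8.8333/5 = 1.7667
  S[Y,Y] = ((2.1667)·(2.1667) + (2.1667)·(2.1667) + (-1.8333)·(-1.8333) + (1.1667)·(1.1667) + (-1.8333)·(-1.8333) + (-1.8333)·(-1.8333)) / 5 = 20.8333/5 = 4.1667

S is symmetric (S[j,i] = S[i,j]). Assembling:

S = [[3.7667, 1.7667],
 [1.7667, 4.1667]]


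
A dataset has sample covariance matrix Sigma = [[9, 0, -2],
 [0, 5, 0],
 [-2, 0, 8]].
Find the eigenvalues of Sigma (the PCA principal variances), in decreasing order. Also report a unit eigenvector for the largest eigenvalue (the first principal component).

Step 1 — characteristic polynomial p(λ) = det(λI - Sigma) = λ³ - tr·λ² + c_1·λ - det, where tr = trace, c_1 = sum of the principal 2×2 minors, det = det(Sigma):
  tr = 9 + 5 + 8 = 22,
  c_1 = (9·5 - (0)²) + (9·8 - (-2)²) + (5·8 - (0)²) = 45 + 68 + 40 = 153,
  det = 9·(5·8 - (0)²) - (0)·((0)·8 - (0)·(-2)) + (-2)·((0)·(0) - 5·(-2)) = 9·(40) - (0)·(0) + (-2)·(10) = 340.
  So p(λ) = λ³ - 22λ² + 153λ - 340.
Step 2 — look for an integer root (rational root theorem: any rational root is an integer divisor of 340). Testing λ = 5:
  p(5) = 125 - 550 + 765 - 340 = 0  ✓
  Dividing out (λ - 5): p(λ) = (λ - 5)(λ² - 17λ + 68).
Step 3 — remaining eigenvalues from the quadratic λ² - 17λ + 68 = 0:
  Δ = 17² - 4·68 = 289 - 272 = 17,  λ = (17 ± √17)/2 = (17 ± 4.1231)/2 ≈ 10.5616 or 6.4384.
  Sorted: λ_1 = 10.5616,  λ_2 = 6.4384,  λ_3 = 5  (check: sum = 22 = tr ✓).

Step 4 — unit eigenvector for λ_1 ≈ 10.5616: v spans the null space of (Sigma - λ_1 I), whose rows are
  r_1 = (-1.5616, 0, -2),  r_2 = (0, -5.5616, 0),  r_3 = (-2, 0, -2.5616).
  v is orthogonal to every row, so take v ∝ r_1 × r_2 = ((0)·(0) - (-2)·(-5.5616), (-2)·(0) - (-1.5616)·(0), (-1.5616)·(-5.5616) - (0)·(0)) ≈ (-11.1231, 0, 8.6847).
  Rescale (multiply by -1 so the first nonzero entry is positive): u = (11.1231, 0, -8.6847).
  ||u|| = √((11.1231)² + (0)² + (-8.6847)²) = √(199.1468) ≈ 14.1119,  v_1 = u/||u|| ≈ (0.7882, 0, -0.6154) (||v_1|| = 1).

λ_1 = 10.5616,  λ_2 = 6.4384,  λ_3 = 5;  v_1 ≈ (0.7882, 0, -0.6154)


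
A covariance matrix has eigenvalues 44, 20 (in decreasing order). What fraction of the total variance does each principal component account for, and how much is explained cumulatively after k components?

Step 1 — total variance = trace(Sigma) = Σ λ_i = 44 + 20 = 64.

Step 2 — fraction explained by component i = λ_i / Σ λ:
  PC1: 44/64 = 0.6875
  PC2: 20/64 = 0.3125

Step 3 — cumulative fraction after k components = (λ_1 + ... + λ_k) / Σ λ:
  k = 1: 44/64 = 0.6875
  k = 2: (44 + 20)/64 = 64/64 = 1

Summary (fraction, with percent):

explained: PC1 0.6875 (68.75%), PC2 0.3125 (31.25%);  cumulative: 0.6875, 1


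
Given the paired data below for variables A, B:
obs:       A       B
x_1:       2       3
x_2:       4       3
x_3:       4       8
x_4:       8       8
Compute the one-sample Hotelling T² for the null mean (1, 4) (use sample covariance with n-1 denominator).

Step 1 — sample mean vector:
  mean(A) = (2 + 4 + 4 + 8) / 4 = 18/4 = 4.5
  mean(B) = (3 + 3 + 8 + 8) / 4 = 22/4 = 5.5
  x̄ = (4.5, 5.5),  deviation x̄ - mu_0 = (4.5, 5.5) - (1, 4) = (3.5, 1.5).

Step 2 — sample covariance matrix, S[i,j] = (1/(n-1)) · Σ_k (x_{k,i} - mean_i) · (x_{k,j} - mean_j), divisor n-1 = 3:
  S[A,A] = ((-2.5)·(-2.5) + (-0.5)·(-0.5) + (-0.5)·(-0.5) + (3.5)·(3.5)) / 3 = 19/3 = 6.3333
  S[A,B] = ((-2.5)·(-2.5) + (-0.5)·(-2.5) + (-0.5)·(2.5) + (3.5)·(2.5)) / 3 = 15/3 = 5
  S[B,B] = ((-2.5)·(-2.5) + (-2.5)·(-2.5) + (2.5)·(2.5) + (2.5)·(2.5)) / 3 = 25/3 = 8.3333
  S = [[6.3333, 5],
 [5, 8.3333]].

Step 3 — invert S. det(S) = 6.3333·8.3333 - (5)² = 27.7778.
  S^{-1} = (1/det) · [[d, -b], [-b, a]] = [[0.3, -0.18],
 [-0.18, 0.228]].

Step 4 — quadratic form (x̄ - mu_0)^T · S^{-1} · (x̄ - mu_0):
  S^{-1} · (x̄ - mu_0) = (0.78, -0.288),
  (x̄ - mu_0)^T · [...] = (3.5)·(0.78) + (1.5)·(-0.288) = 2.298.

Step 5 — scale by n: T² = 4 · 2.298 = 9.192.

T² ≈ 9.192


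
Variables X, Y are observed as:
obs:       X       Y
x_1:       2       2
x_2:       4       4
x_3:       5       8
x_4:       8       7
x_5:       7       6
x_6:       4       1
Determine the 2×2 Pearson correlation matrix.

Step 1 — column means:
  mean(X) = (2 + 4 + 5 + 8 + 7 + 4) / 6 = 30/6 = 5
  mean(Y) = (2 + 4 + 8 + 7 + 6 + 1) / 6 = 28/6 = 4.6667

Step 2 — sample variances and covariances s[i,j] = (1/(n-1)) · Σ_k (x_{k,i} - mean_i) · (x_{k,j} - mean_j), with n-1 = 5:
  s[X,X] = ((-3)·(-3) + (-1)·(-1) + (0)·(0) + (3)·(3) + (2)·(2) + (-1)·(-1)) / 5 = 24/5 = 4.8
  s[X,Y] = ((-3)·(-2.6667) + (-1)·(-0.6667) + (0)·(3.3333) + (3)·(2.3333) + (2)·(1.3333) + (-1)·(-3.6667)) / 5 = 22/5 = 4.4
  s[Y,Y] = ((-2.6667)·(-2.6667) + (-0.6667)·(-0.6667) + (3.3333)·(3.3333) + (2.3333)·(2.3333) + (1.3333)·(1.3333) + (-3.6667)·(-3.6667)) / 5 = 39.3333/5 = 7.8667
  Sample standard deviations s_i = √(s[i,i]):
  s(X) = √(4.8) = 2.1909
  s(Y) = √(7.8667) = 2.8048

Step 3 — r_{ij} = s_{ij} / (s_i · s_j):
  r[X,X] = 1 (diagonal).
  r[X,Y] = 4.4 / (2.1909 · 2.8048) = 4.4 / 6.1449 = 0.716
  r[Y,Y] = 1 (diagonal).

R is symmetric with unit diagonal. Assembling:

R = [[1, 0.716],
 [0.716, 1]]


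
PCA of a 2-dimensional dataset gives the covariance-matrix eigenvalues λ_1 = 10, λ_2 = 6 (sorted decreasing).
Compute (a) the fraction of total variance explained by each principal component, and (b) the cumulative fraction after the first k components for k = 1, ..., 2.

Step 1 — total variance = trace(Sigma) = Σ λ_i = 10 + 6 = 16.

Step 2 — fraction explained by component i = λ_i / Σ λ:
  PC1: 10/16 = 0.625
  PC2: 6/16 = 0.375

Step 3 — cumulative fraction after k components = (λ_1 + ... + λ_k) / Σ λ:
  k = 1: 10/16 = 0.625
  k = 2: (10 + 6)/16 = 16/16 = 1

Summary (fraction, with percent):

explained: PC1 0.625 (62.5%), PC2 0.375 (37.5%);  cumulative: 0.625, 1


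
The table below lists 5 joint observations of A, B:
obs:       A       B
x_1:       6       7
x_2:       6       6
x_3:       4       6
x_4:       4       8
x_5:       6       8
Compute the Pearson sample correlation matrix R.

Step 1 — column means:
  mean(A) = (6 + 6 + 4 + 4 + 6) / 5 = 26/5 = 5.2
  mean(B) = (7 + 6 + 6 + 8 + 8) / 5 = 35/5 = 7

Step 2 — sample variances and covariances s[i,j] = (1/(n-1)) · Σ_k (x_{k,i} - mean_i) · (x_{k,j} - mean_j), with n-1 = 4:
  s[A,A] = ((0.8)·(0.8) + (0.8)·(0.8) + (-1.2)·(-1.2) + (-1.2)·(-1.2) + (0.8)·(0.8)) / 4 = 4.8/4 = 1.2
  s[A,B] = ((0.8)·(0) + (0.8)·(-1) + (-1.2)·(-1) + (-1.2)·(1) + (0.8)·(1)) / 4 = 0/4 = 0
  s[B,B] = ((0)·(0) + (-1)·(-1) + (-1)·(-1) + (1)·(1) + (1)·(1)) / 4 = 4/4 = 1
  Sample standard deviations s_i = √(s[i,i]):
  s(A) = √(1.2) = 1.0954
  s(B) = √(1) = 1

Step 3 — r_{ij} = s_{ij} / (s_i · s_j):
  r[A,A] = 1 (diagonal).
  r[A,B] = 0 / (1.0954 · 1) = 0 / 1.0954 = 0
  r[B,B] = 1 (diagonal).

R is symmetric with unit diagonal. Assembling:

R = [[1, 0],
 [0, 1]]


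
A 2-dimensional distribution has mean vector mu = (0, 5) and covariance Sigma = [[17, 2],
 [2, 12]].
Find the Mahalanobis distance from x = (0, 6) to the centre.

Step 1 — centre the observation: (x - mu) = (0, 1).

Step 2 — invert Sigma. det(Sigma) = 17·12 - (2)² = 200.
  Sigma^{-1} = (1/det) · [[d, -b], [-b, a]] = [[0.06, -0.01],
 [-0.01, 0.085]].

Step 3 — form the quadratic (x - mu)^T · Sigma^{-1} · (x - mu):
  Sigma^{-1} · (x - mu) = (-0.01, 0.085).
  (x - mu)^T · [Sigma^{-1} · (x - mu)] = (0)·(-0.01) + (1)·(0.085) = 0.085.

Step 4 — take square root: d = √(0.085) ≈ 0.2915.

d(x, mu) = √(0.085) ≈ 0.2915


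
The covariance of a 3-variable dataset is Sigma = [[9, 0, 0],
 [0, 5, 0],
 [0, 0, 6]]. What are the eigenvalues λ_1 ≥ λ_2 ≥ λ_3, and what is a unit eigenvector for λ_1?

Step 1 — characteristic polynomial p(λ) = det(λI - Sigma) = λ³ - tr·λ² + c_1·λ - det, where tr = trace, c_1 = sum of the principal 2×2 minors, det = det(Sigma):
  tr = 9 + 5 + 6 = 20,
  c_1 = (9·5 - (0)²) + (9·6 - (0)²) + (5·6 - (0)²) = 45 + 54 + 30 = 129,
  det = 9·(5·6 - (0)²) - (0)·((0)·6 - (0)·(0)) + (0)·((0)·(0) - 5·(0)) = 9·(30) - (0)·(0) + (0)·(0) = 270.
  So p(λ) = λ³ - 20λ² + 129λ - 270.
Step 2 — look for an integer root (rational root theorem: any rational root is an integer divisor of 270). Testing λ = 5:
  p(5) = 125 - 500 + 645 - 270 = 0  ✓
  Dividing out (λ - 5): p(λ) = (λ - 5)(λ² - 15λ + 54).
Step 3 — remaining eigenvalues from the quadratic λ² - 15λ + 54 = 0:
  Δ = 15² - 4·54 = 225 - 216 = 9,  λ = (15 ± √9)/2 = (15 ± 3)/2 = 9 or 6.
  Sorted: λ_1 = 9,  λ_2 = 6,  λ_3 = 5  (check: sum = 20 = tr ✓).

Step 4 — unit eigenvector for λ_1 = 9: v spans the null space of (Sigma - λ_1 I), whose rows are
  r_1 = (0, 0, 0),  r_2 = (0, -4, 0),  r_3 = (0, 0, -3).
  v is orthogonal to every row, so take v ∝ r_2 × r_3 = ((-4)·(-3) - (0)·(0), (0)·(0) - (0)·(-3), (0)·(0) - (-4)·(0)) = (12, 0, 0).
  Rescale (divide by 12): u = (1, 0, 0).
  ||u|| = √((1)² + (0)² + (0)²) = √(1) = 1,  v_1 = u/||u|| ≈ (1, 0, 0) (||v_1|| = 1).

λ_1 = 9,  λ_2 = 6,  λ_3 = 5;  v_1 ≈ (1, 0, 0)


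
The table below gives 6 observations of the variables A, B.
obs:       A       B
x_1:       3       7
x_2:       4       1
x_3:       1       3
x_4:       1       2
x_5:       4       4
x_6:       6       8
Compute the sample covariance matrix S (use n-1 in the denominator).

Step 1 — column means:
  mean(A) = (3 + 4 + 1 + 1 + 4 + 6) / 6 = 19/6 = 3.1667
  mean(B) = (7 + 1 + 3 + 2 + 4 + 8) / 6 = 25/6 = 4.1667

Step 2 — sample covariance S[i,j] = (1/(n-1)) · Σ_k (x_{k,i} - mean_i) · (x_{k,j} - mean_j), with n-1 = 5.
  S[A,A] = ((-0.1667)·(-0.1667) + (0.8333)·(0.8333) + (-2.1667)·(-2.1667) + (-2.1667)·(-2.1667) + (0.8333)·(0.8333) + (2.8333)·(2.8333)) / 5 = 18.8333/5 = 3.7667
  S[A,B] = ((-0.1667)·(2.8333) + (0.8333)·(-3.1667) + (-2.1667)·(-1.1667) + (-2.1667)·(-2.1667) + (0.8333)·(-0.1667) + (2.8333)·(3.8333)) / 5 = 14.8333/5 = 2.9667
  S[B,B] = ((2.8333)·(2.8333) + (-3.1667)·(-3.1667) + (-1.1667)·(-1.1667) + (-2.1667)·(-2.1667) + (-0.1667)·(-0.1667) + (3.8333)·(3.8333)) / 5 = 38.8333/5 = 7.7667

S is symmetric (S[j,i] = S[i,j]). Assembling:

S = [[3.7667, 2.9667],
 [2.9667, 7.7667]]


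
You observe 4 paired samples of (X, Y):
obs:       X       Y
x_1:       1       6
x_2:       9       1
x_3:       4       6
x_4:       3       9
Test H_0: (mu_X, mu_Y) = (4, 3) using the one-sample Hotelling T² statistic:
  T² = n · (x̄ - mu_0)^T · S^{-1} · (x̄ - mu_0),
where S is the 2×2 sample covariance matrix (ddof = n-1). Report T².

Step 1 — sample mean vector:
  mean(X) = (1 + 9 + 4 + 3) / 4 = 17/4 = 4.25
  mean(Y) = (6 + 1 + 6 + 9) / 4 = 22/4 = 5.5
  x̄ = (4.25, 5.5),  deviation x̄ - mu_0 = (4.25, 5.5) - (4, 3) = (0.25, 2.5).

Step 2 — sample covariance matrix, S[i,j] = (1/(n-1)) · Σ_k (x_{k,i} - mean_i) · (x_{k,j} - mean_j), divisor n-1 = 3:
  S[X,X] = ((-3.25)·(-3.25) + (4.75)·(4.75) + (-0.25)·(-0.25) + (-1.25)·(-1.25)) / 3 = 34.75/3 = 11.5833
  S[X,Y] = ((-3.25)·(0.5) + (4.75)·(-4.5) + (-0.25)·(0.5) + (-1.25)·(3.5)) / 3 = -27.5/3 = -9.1667
  S[Y,Y] = ((0.5)·(0.5) + (-4.5)·(-4.5) + (0.5)·(0.5) + (3.5)·(3.5)) / 3 = 33/3 = 11
  S = [[11.5833, -9.1667],
 [-9.1667, 11]].

Step 3 — invert S. det(S) = 11.5833·11 - (-9.1667)² = 43.3889.
  S^{-1} = (1/det) · [[d, -b], [-b, a]] = [[0.2535, 0.2113],
 [0.2113, 0.267]].

Step 4 — quadratic form (x̄ - mu_0)^T · S^{-1} · (x̄ - mu_0):
  S^{-1} · (x̄ - mu_0) = (0.5915, 0.7202),
  (x̄ - mu_0)^T · [...] = (0.25)·(0.5915) + (2.5)·(0.7202) = 1.9485.

Step 5 — scale by n: T² = 4 · 1.9485 = 7.7939.

T² ≈ 7.7939


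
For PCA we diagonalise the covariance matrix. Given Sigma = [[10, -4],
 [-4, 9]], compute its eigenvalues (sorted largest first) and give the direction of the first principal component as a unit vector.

Step 1 — characteristic polynomial of 2×2 Sigma:
  det(Sigma - λI) = λ² - trace · λ + det = 0.
  trace = 10 + 9 = 19, det = 10·9 - (-4)² = 74.
Step 2 — discriminant:
  Δ = trace² - 4·det = 361 - 296 = 65.
Step 3 — eigenvalues:
  λ = (trace ± √Δ)/2 = (19 ± 8.0623)/2,
  λ_1 = 13.5311,  λ_2 = 5.4689.

Step 4 — unit eigenvector for λ_1: solve (Sigma - λ_1 I)v = 0. First row:
  (10 - 13.5311)·v_x + (-4)·v_y = 0, i.e. (-3.5311)·v_x + (-4)·v_y = 0,
  so v ∝ (b, λ_1 - a) = (-4, 3.5311); multiply by -1 so the first entry is positive: u = (4, -3.5311).
  ||u|| = √((4)² + (-3.5311)²) = √(28.4689) ≈ 5.3356,
  v_1 = u/||u|| ≈ (0.7497, -0.6618) (||v_1|| = 1).

λ_1 = 13.5311,  λ_2 = 5.4689;  v_1 ≈ (0.7497, -0.6618)


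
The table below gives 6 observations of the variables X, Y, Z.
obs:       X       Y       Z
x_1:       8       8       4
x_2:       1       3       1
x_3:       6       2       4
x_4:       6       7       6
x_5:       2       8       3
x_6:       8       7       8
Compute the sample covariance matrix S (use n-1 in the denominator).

Step 1 — column means:
  mean(X) = (8 + 1 + 6 + 6 + 2 + 8) / 6 = 31/6 = 5.1667
  mean(Y) = (8 + 3 + 2 + 7 + 8 + 7) / 6 = 35/6 = 5.8333
  mean(Z) = (4 + 1 + 4 + 6 + 3 + 8) / 6 = 26/6 = 4.3333

Step 2 — sample covariance S[i,j] = (1/(n-1)) · Σ_k (x_{k,i} - mean_i) · (x_{k,j} - mean_j), with n-1 = 5.
  S[X,X] = ((2.8333)·(2.8333) + (-4.1667)·(-4.1667) + (0.8333)·(0.8333) + (0.8333)·(0.8333) + (-3.1667)·(-3.1667) + (2.8333)·(2.8333)) / 5 = 44.8333/5 = 8.9667
  S[X,Y] = ((2.8333)·(2.1667) + (-4.1667)·(-2.8333) + (0.8333)·(-3.8333) + (0.8333)·(1.1667) + (-3.1667)·(2.1667) + (2.8333)·(1.1667)) / 5 = 12.1667/5 = 2.4333
  S[X,Z] = ((2.8333)·(-0.3333) + (-4.1667)·(-3.3333) + (0.8333)·(-0.3333) + (0.8333)·(1.6667) + (-3.1667)·(-1.3333) + (2.8333)·(3.6667)) / 5 = 28.6667/5 = 5.7333
  S[Y,Y] = ((2.1667)·(2.1667) + (-2.8333)·(-2.8333) + (-3.8333)·(-3.8333) + (1.1667)·(1.1667) + (2.1667)·(2.1667) + (1.1667)·(1.1667)) / 5 = 34.8333/5 = 6.9667
  S[Y,Z] = ((2.1667)·(-0.3333) + (-2.8333)·(-3.3333) + (-3.8333)·(-0.3333) + (1.1667)·(1.6667) + (2.1667)·(-1.3333) + (1.1667)·(3.6667)) / 5 = 13.3333/5 = 2.6667
  S[Z,Z] = ((-0.3333)·(-0.3333) + (-3.3333)·(-3.3333) + (-0.3333)·(-0.3333) + (1.6667)·(1.6667) + (-1.3333)·(-1.3333) + (3.6667)·(3.6667)) / 5 = 29.3333/5 = 5.8667

S is symmetric (S[j,i] = S[i,j]). Assembling:

S = [[8.9667, 2.4333, 5.7333],
 [2.4333, 6.9667, 2.6667],
 [5.7333, 2.6667, 5.8667]]


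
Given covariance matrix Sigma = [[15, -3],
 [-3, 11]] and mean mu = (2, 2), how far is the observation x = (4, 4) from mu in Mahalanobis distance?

Step 1 — centre the observation: (x - mu) = (2, 2).

Step 2 — invert Sigma. det(Sigma) = 15·11 - (-3)² = 156.
  Sigma^{-1} = (1/det) · [[d, -b], [-b, a]] = [[0.0705, 0.0192],
 [0.0192, 0.0962]].

Step 3 — form the quadratic (x - mu)^T · Sigma^{-1} · (x - mu):
  Sigma^{-1} · (x - mu) = (0.1795, 0.2308).
  (x - mu)^T · [Sigma^{-1} · (x - mu)] = (2)·(0.1795) + (2)·(0.2308) = 0.8205.

Step 4 — take square root: d = √(0.8205) ≈ 0.9058.

d(x, mu) = √(0.8205) ≈ 0.9058


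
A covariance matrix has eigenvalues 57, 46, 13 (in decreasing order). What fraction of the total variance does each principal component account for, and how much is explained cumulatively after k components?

Step 1 — total variance = trace(Sigma) = Σ λ_i = 57 + 46 + 13 = 116.

Step 2 — fraction explained by component i = λ_i / Σ λ:
  PC1: 57/116 = 0.4914
  PC2: 46/116 = 0.3966
  PC3: 13/116 = 0.1121

Step 3 — cumulative fraction after k components = (λ_1 + ... + λ_k) / Σ λ:
  k = 1: 57/116 = 0.4914
  k = 2: (57 + 46)/116 = 103/116 = 0.8879
  k = 3: (57 + 46 + 13)/116 = 116/116 = 1

Summary (fraction, with percent):

explained: PC1 0.4914 (49.14%), PC2 0.3966 (39.66%), PC3 0.1121 (11.21%);  cumulative: 0.4914, 0.8879, 1


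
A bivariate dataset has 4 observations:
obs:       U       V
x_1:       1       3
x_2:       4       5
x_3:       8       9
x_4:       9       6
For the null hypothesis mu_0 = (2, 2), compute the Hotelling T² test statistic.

Step 1 — sample mean vector:
  mean(U) = (1 + 4 + 8 + 9) / 4 = 22/4 = 5.5
  mean(V) = (3 + 5 + 9 + 6) / 4 = 23/4 = 5.75
  x̄ = (5.5, 5.75),  deviation x̄ - mu_0 = (5.5, 5.75) - (2, 2) = (3.5, 3.75).

Step 2 — sample covariance matrix, S[i,j] = (1/(n-1)) · Σ_k (x_{k,i} - mean_i) · (x_{k,j} - mean_j), divisor n-1 = 3:
  S[U,U] = ((-4.5)·(-4.5) + (-1.5)·(-1.5) + (2.5)·(2.5) + (3.5)·(3.5)) / 3 = 41/3 = 13.6667
  S[U,V] = ((-4.5)·(-2.75) + (-1.5)·(-0.75) + (2.5)·(3.25) + (3.5)·(0.25)) / 3 = 22.5/3 = 7.5
  S[V,V] = ((-2.75)·(-2.75) + (-0.75)·(-0.75) + (3.25)·(3.25) + (0.25)·(0.25)) / 3 = 18.75/3 = 6.25
  S = [[13.6667, 7.5],
 [7.5, 6.25]].

Step 3 — invert S. det(S) = 13.6667·6.25 - (7.5)² = 29.1667.
  S^{-1} = (1/det) · [[d, -b], [-b, a]] = [[0.2143, -0.2571],
 [-0.2571, 0.4686]].

Step 4 — quadratic form (x̄ - mu_0)^T · S^{-1} · (x̄ - mu_0):
  S^{-1} · (x̄ - mu_0) = (-0.2143, 0.8571),
  (x̄ - mu_0)^T · [...] = (3.5)·(-0.2143) + (3.75)·(0.8571) = 2.4643.

Step 5 — scale by n: T² = 4 · 2.4643 = 9.8571.

T² ≈ 9.8571


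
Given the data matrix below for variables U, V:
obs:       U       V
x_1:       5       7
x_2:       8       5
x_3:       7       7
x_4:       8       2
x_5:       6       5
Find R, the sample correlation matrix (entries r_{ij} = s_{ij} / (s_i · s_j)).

Step 1 — column means:
  mean(U) = (5 + 8 + 7 + 8 + 6) / 5 = 34/5 = 6.8
  mean(V) = (7 + 5 + 7 + 2 + 5) / 5 = 26/5 = 5.2

Step 2 — sample variances and covariances s[i,j] = (1/(n-1)) · Σ_k (x_{k,i} - mean_i) · (x_{k,j} - mean_j), with n-1 = 4:
  s[U,U] = ((-1.8)·(-1.8) + (1.2)·(1.2) + (0.2)·(0.2) + (1.2)·(1.2) + (-0.8)·(-0.8)) / 4 = 6.8/4 = 1.7
  s[U,V] = ((-1.8)·(1.8) + (1.2)·(-0.2) + (0.2)·(1.8) + (1.2)·(-3.2) + (-0.8)·(-0.2)) / 4 = -6.8/4 = -1.7
  s[V,V] = ((1.8)·(1.8) + (-0.2)·(-0.2) + (1.8)·(1.8) + (-3.2)·(-3.2) + (-0.2)·(-0.2)) / 4 = 16.8/4 = 4.2
  Sample standard deviations s_i = √(s[i,i]):
  s(U) = √(1.7) = 1.3038
  s(V) = √(4.2) = 2.0494

Step 3 — r_{ij} = s_{ij} / (s_i · s_j):
  r[U,U] = 1 (diagonal).
  r[U,V] = -1.7 / (1.3038 · 2.0494) = -1.7 / 2.6721 = -0.6362
  r[V,V] = 1 (diagonal).

R is symmetric with unit diagonal. Assembling:

R = [[1, -0.6362],
 [-0.6362, 1]]


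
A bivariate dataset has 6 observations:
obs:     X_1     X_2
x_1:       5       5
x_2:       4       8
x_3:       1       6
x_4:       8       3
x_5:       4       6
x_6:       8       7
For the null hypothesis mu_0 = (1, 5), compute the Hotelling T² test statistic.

Step 1 — sample mean vector:
  mean(X_1) = (5 + 4 + 1 + 8 + 4 + 8) / 6 = 30/6 = 5
  mean(X_2) = (5 + 8 + 6 + 3 + 6 + 7) / 6 = 35/6 = 5.8333
  x̄ = (5, 5.8333),  deviation x̄ - mu_0 = (5, 5.8333) - (1, 5) = (4, 0.8333).

Step 2 — sample covariance matrix, S[i,j] = (1/(n-1)) · Σ_k (x_{k,i} - mean_i) · (x_{k,j} - mean_j), divisor n-1 = 5:
  S[X_1,X_1] = ((0)·(0) + (-1)·(-1) + (-4)·(-4) + (3)·(3) + (-1)·(-1) + (3)·(3)) / 5 = 36/5 = 7.2
  S[X_1,X_2] = ((0)·(-0.8333) + (-1)·(2.1667) + (-4)·(0.1667) + (3)·(-2.8333) + (-1)·(0.1667) + (3)·(1.1667)) / 5 = -8/5 = -1.6
  S[X_2,X_2] = ((-0.8333)·(-0.8333) + (2.1667)·(2.1667) + (0.1667)·(0.1667) + (-2.8333)·(-2.8333) + (0.1667)·(0.1667) + (1.1667)·(1.1667)) / 5 = 14.8333/5 = 2.9667
  S = [[7.2, -1.6],
 [-1.6, 2.9667]].

Step 3 — invert S. det(S) = 7.2·2.9667 - (-1.6)² = 18.8.
  S^{-1} = (1/det) · [[d, -b], [-b, a]] = [[0.1578, 0.0851],
 [0.0851, 0.383]].

Step 4 — quadratic form (x̄ - mu_0)^T · S^{-1} · (x̄ - mu_0):
  S^{-1} · (x̄ - mu_0) = (0.7021, 0.6596),
  (x̄ - mu_0)^T · [...] = (4)·(0.7021) + (0.8333)·(0.6596) = 3.3582.

Step 5 — scale by n: T² = 6 · 3.3582 = 20.1489.

T² ≈ 20.1489


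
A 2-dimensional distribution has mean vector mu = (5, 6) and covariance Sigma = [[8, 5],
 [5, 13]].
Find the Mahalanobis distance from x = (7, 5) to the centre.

Step 1 — centre the observation: (x - mu) = (2, -1).

Step 2 — invert Sigma. det(Sigma) = 8·13 - (5)² = 79.
  Sigma^{-1} = (1/det) · [[d, -b], [-b, a]] = [[0.1646, -0.0633],
 [-0.0633, 0.1013]].

Step 3 — form the quadratic (x - mu)^T · Sigma^{-1} · (x - mu):
  Sigma^{-1} · (x - mu) = (0.3924, -0.2278).
  (x - mu)^T · [Sigma^{-1} · (x - mu)] = (2)·(0.3924) + (-1)·(-0.2278) = 1.0127.

Step 4 — take square root: d = √(1.0127) ≈ 1.0063.

d(x, mu) = √(1.0127) ≈ 1.0063


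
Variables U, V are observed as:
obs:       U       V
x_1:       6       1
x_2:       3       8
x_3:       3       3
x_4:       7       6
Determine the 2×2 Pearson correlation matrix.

Step 1 — column means:
  mean(U) = (6 + 3 + 3 + 7) / 4 = 19/4 = 4.75
  mean(V) = (1 + 8 + 3 + 6) / 4 = 18/4 = 4.5

Step 2 — sample variances and covariances s[i,j] = (1/(n-1)) · Σ_k (x_{k,i} - mean_i) · (x_{k,j} - mean_j), with n-1 = 3:
  s[U,U] = ((1.25)·(1.25) + (-1.75)·(-1.75) + (-1.75)·(-1.75) + (2.25)·(2.25)) / 3 = 12.75/3 = 4.25
  s[U,V] = ((1.25)·(-3.5) + (-1.75)·(3.5) + (-1.75)·(-1.5) + (2.25)·(1.5)) / 3 = -4.5/3 = -1.5
  s[V,V] = ((-3.5)·(-3.5) + (3.5)·(3.5) + (-1.5)·(-1.5) + (1.5)·(1.5)) / 3 = 29/3 = 9.6667
  Sample standard deviations s_i = √(s[i,i]):
  s(U) = √(4.25) = 2.0616
  s(V) = √(9.6667) = 3.1091

Step 3 — r_{ij} = s_{ij} / (s_i · s_j):
  r[U,U] = 1 (diagonal).
  r[U,V] = -1.5 / (2.0616 · 3.1091) = -1.5 / 6.4096 = -0.234
  r[V,V] = 1 (diagonal).

R is symmetric with unit diagonal. Assembling:

R = [[1, -0.234],
 [-0.234, 1]]


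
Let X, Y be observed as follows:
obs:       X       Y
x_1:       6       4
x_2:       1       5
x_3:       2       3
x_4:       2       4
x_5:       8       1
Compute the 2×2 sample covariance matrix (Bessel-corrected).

Step 1 — column means:
  mean(X) = (6 + 1 + 2 + 2 + 8) / 5 = 19/5 = 3.8
  mean(Y) = (4 + 5 + 3 + 4 + 1) / 5 = 17/5 = 3.4

Step 2 — sample covariance S[i,j] = (1/(n-1)) · Σ_k (x_{k,i} - mean_i) · (x_{k,j} - mean_j), with n-1 = 4.
  S[X,X] = ((2.2)·(2.2) + (-2.8)·(-2.8) + (-1.8)·(-1.8) + (-1.8)·(-1.8) + (4.2)·(4.2)) / 4 = 36.8/4 = 9.2
  S[X,Y] = ((2.2)·(0.6) + (-2.8)·(1.6) + (-1.8)·(-0.4) + (-1.8)·(0.6) + (4.2)·(-2.4)) / 4 = -13.6/4 = -3.4
  S[Y,Y] = ((0.6)·(0.6) + (1.6)·(1.6) + (-0.4)·(-0.4) + (0.6)·(0.6) + (-2.4)·(-2.4)) / 4 = 9.2/4 = 2.3

S is symmetric (S[j,i] = S[i,j]). Assembling:

S = [[9.2, -3.4],
 [-3.4, 2.3]]


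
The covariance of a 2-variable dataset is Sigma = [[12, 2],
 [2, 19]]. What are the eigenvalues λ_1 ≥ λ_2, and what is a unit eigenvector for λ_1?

Step 1 — characteristic polynomial of 2×2 Sigma:
  det(Sigma - λI) = λ² - trace · λ + det = 0.
  trace = 12 + 19 = 31, det = 12·19 - (2)² = 224.
Step 2 — discriminant:
  Δ = trace² - 4·det = 961 - 896 = 65.
Step 3 — eigenvalues:
  λ = (trace ± √Δ)/2 = (31 ± 8.0623)/2,
  λ_1 = 19.5311,  λ_2 = 11.4689.

Step 4 — unit eigenvector for λ_1: solve (Sigma - λ_1 I)v = 0. First row:
  (12 - 19.5311)·v_x + (2)·v_y = 0, i.e. (-7.5311)·v_x + (2)·v_y = 0,
  so v ∝ (b, λ_1 - a) = (2, 7.5311) = u.
  ||u|| = √((2)² + (7.5311)²) = √(60.7179) ≈ 7.7922,
  v_1 = u/||u|| ≈ (0.2567, 0.9665) (||v_1|| = 1).

λ_1 = 19.5311,  λ_2 = 11.4689;  v_1 ≈ (0.2567, 0.9665)


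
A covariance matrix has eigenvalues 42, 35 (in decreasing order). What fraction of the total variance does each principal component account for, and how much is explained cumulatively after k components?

Step 1 — total variance = trace(Sigma) = Σ λ_i = 42 + 35 = 77.

Step 2 — fraction explained by component i = λ_i / Σ λ:
  PC1: 42/77 = 0.5455
  PC2: 35/77 = 0.4545

Step 3 — cumulative fraction after k components = (λ_1 + ... + λ_k) / Σ λ:
  k = 1: 42/77 = 0.5455
  k = 2: (42 + 35)/77 = 77/77 = 1

Summary (fraction, with percent):

explained: PC1 0.5455 (54.55%), PC2 0.4545 (45.45%);  cumulative: 0.5455, 1


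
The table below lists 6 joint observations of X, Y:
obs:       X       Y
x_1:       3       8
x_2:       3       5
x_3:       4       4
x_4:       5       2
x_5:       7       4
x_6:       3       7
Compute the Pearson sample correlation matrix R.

Step 1 — column means:
  mean(X) = (3 + 3 + 4 + 5 + 7 + 3) / 6 = 25/6 = 4.1667
  mean(Y) = (8 + 5 + 4 + 2 + 4 + 7) / 6 = 30/6 = 5

Step 2 — sample variances and covariances s[i,j] = (1/(n-1)) · Σ_k (x_{k,i} - mean_i) · (x_{k,j} - mean_j), with n-1 = 5:
  s[X,X] = ((-1.1667)·(-1.1667) + (-1.1667)·(-1.1667) + (-0.1667)·(-0.1667) + (0.8333)·(0.8333) + (2.8333)·(2.8333) + (-1.1667)·(-1.1667)) / 5 = 12.8333/5 = 2.5667
  s[X,Y] = ((-1.1667)·(3) + (-1.1667)·(0) + (-0.1667)·(-1) + (0.8333)·(-3) + (2.8333)·(-1) + (-1.1667)·(2)) / 5 = -11/5 = -2.2
  s[Y,Y] = ((3)·(3) + (0)·(0) + (-1)·(-1) + (-3)·(-3) + (-1)·(-1) + (2)·(2)) / 5 = 24/5 = 4.8
  Sample standard deviations s_i = √(s[i,i]):
  s(X) = √(2.5667) = 1.6021
  s(Y) = √(4.8) = 2.1909

Step 3 — r_{ij} = s_{ij} / (s_i · s_j):
  r[X,X] = 1 (diagonal).
  r[X,Y] = -2.2 / (1.6021 · 2.1909) = -2.2 / 3.51 = -0.6268
  r[Y,Y] = 1 (diagonal).

R is symmetric with unit diagonal. Assembling:

R = [[1, -0.6268],
 [-0.6268, 1]]


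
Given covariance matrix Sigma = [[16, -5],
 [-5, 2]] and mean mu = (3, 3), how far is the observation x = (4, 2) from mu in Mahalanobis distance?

Step 1 — centre the observation: (x - mu) = (1, -1).

Step 2 — invert Sigma. det(Sigma) = 16·2 - (-5)² = 7.
  Sigma^{-1} = (1/det) · [[d, -b], [-b, a]] = [[0.2857, 0.7143],
 [0.7143, 2.2857]].

Step 3 — form the quadratic (x - mu)^T · Sigma^{-1} · (x - mu):
  Sigma^{-1} · (x - mu) = (-0.4286, -1.5714).
  (x - mu)^T · [Sigma^{-1} · (x - mu)] = (1)·(-0.4286) + (-1)·(-1.5714) = 1.1429.

Step 4 — take square root: d = √(1.1429) ≈ 1.069.

d(x, mu) = √(1.1429) ≈ 1.069


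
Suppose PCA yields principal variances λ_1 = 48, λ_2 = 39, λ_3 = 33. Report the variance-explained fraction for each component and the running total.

Step 1 — total variance = trace(Sigma) = Σ λ_i = 48 + 39 + 33 = 120.

Step 2 — fraction explained by component i = λ_i / Σ λ:
  PC1: 48/120 = 0.4
  PC2: 39/120 = 0.325
  PC3: 33/120 = 0.275

Step 3 — cumulative fraction after k components = (λ_1 + ... + λ_k) / Σ λ:
  k = 1: 48/120 = 0.4
  k = 2: (48 + 39)/120 = 87/120 = 0.725
  k = 3: (48 + 39 + 33)/120 = 120/120 = 1

Summary (fraction, with percent):

explained: PC1 0.4 (40%), PC2 0.325 (32.5%), PC3 0.275 (27.5%);  cumulative: 0.4, 0.725, 1


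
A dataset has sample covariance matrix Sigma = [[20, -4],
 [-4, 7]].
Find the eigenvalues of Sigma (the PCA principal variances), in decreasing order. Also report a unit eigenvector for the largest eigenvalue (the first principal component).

Step 1 — characteristic polynomial of 2×2 Sigma:
  det(Sigma - λI) = λ² - trace · λ + det = 0.
  trace = 20 + 7 = 27, det = 20·7 - (-4)² = 124.
Step 2 — discriminant:
  Δ = trace² - 4·det = 729 - 496 = 233.
Step 3 — eigenvalues:
  λ = (trace ± √Δ)/2 = (27 ± 15.2643)/2,
  λ_1 = 21.1322,  λ_2 = 5.8678.

Step 4 — unit eigenvector for λ_1: solve (Sigma - λ_1 I)v = 0. First row:
  (20 - 21.1322)·v_x + (-4)·v_y = 0, i.e. (-1.1322)·v_x + (-4)·v_y = 0,
  so v ∝ (b, λ_1 - a) = (-4, 1.1322); multiply by -1 so the first entry is positive: u = (4, -1.1322).
  ||u|| = √((4)² + (-1.1322)²) = √(17.2818) ≈ 4.1571,
  v_1 = u/||u|| ≈ (0.9622, -0.2723) (||v_1|| = 1).

λ_1 = 21.1322,  λ_2 = 5.8678;  v_1 ≈ (0.9622, -0.2723)


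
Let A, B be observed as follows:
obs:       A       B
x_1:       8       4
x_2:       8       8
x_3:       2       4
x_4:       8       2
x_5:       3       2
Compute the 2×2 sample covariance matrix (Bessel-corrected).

Step 1 — column means:
  mean(A) = (8 + 8 + 2 + 8 + 3) / 5 = 29/5 = 5.8
  mean(B) = (4 + 8 + 4 + 2 + 2) / 5 = 20/5 = 4

Step 2 — sample covariance S[i,j] = (1/(n-1)) · Σ_k (x_{k,i} - mean_i) · (x_{k,j} - mean_j), with n-1 = 4.
  S[A,A] = ((2.2)·(2.2) + (2.2)·(2.2) + (-3.8)·(-3.8) + (2.2)·(2.2) + (-2.8)·(-2.8)) / 4 = 36.8/4 = 9.2
  S[A,B] = ((2.2)·(0) + (2.2)·(4) + (-3.8)·(0) + (2.2)·(-2) + (-2.8)·(-2)) / 4 = 10/4 = 2.5
  S[B,B] = ((0)·(0) + (4)·(4) + (0)·(0) + (-2)·(-2) + (-2)·(-2)) / 4 = 24/4 = 6

S is symmetric (S[j,i] = S[i,j]). Assembling:

S = [[9.2, 2.5],
 [2.5, 6]]


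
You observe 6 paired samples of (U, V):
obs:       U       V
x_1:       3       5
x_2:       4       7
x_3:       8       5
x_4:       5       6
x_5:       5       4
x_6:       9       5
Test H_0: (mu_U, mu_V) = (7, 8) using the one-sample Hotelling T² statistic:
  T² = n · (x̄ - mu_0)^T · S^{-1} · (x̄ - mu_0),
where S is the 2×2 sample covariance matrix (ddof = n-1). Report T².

Step 1 — sample mean vector:
  mean(U) = (3 + 4 + 8 + 5 + 5 + 9) / 6 = 34/6 = 5.6667
  mean(V) = (5 + 7 + 5 + 6 + 4 + 5) / 6 = 32/6 = 5.3333
  x̄ = (5.6667, 5.3333),  deviation x̄ - mu_0 = (5.6667, 5.3333) - (7, 8) = (-1.3333, -2.6667).

Step 2 — sample covariance matrix, S[i,j] = (1/(n-1)) · Σ_k (x_{k,i} - mean_i) · (x_{k,j} - mean_j), divisor n-1 = 5:
  S[U,U] = ((-2.6667)·(-2.6667) + (-1.6667)·(-1.6667) + (2.3333)·(2.3333) + (-0.6667)·(-0.6667) + (-0.6667)·(-0.6667) + (3.3333)·(3.3333)) / 5 = 27.3333/5 = 5.4667
  S[U,V] = ((-2.6667)·(-0.3333) + (-1.6667)·(1.6667) + (2.3333)·(-0.3333) + (-0.6667)·(0.6667) + (-0.6667)·(-1.3333) + (3.3333)·(-0.3333)) / 5 = -3.3333/5 = -0.6667
  S[V,V] = ((-0.3333)·(-0.3333) + (1.6667)·(1.6667) + (-0.3333)·(-0.3333) + (0.6667)·(0.6667) + (-1.3333)·(-1.3333) + (-0.3333)·(-0.3333)) / 5 = 5.3333/5 = 1.0667
  S = [[5.4667, -0.6667],
 [-0.6667, 1.0667]].

Step 3 — invert S. det(S) = 5.4667·1.0667 - (-0.6667)² = 5.3867.
  S^{-1} = (1/det) · [[d, -b], [-b, a]] = [[0.198, 0.1238],
 [0.1238, 1.0149]].

Step 4 — quadratic form (x̄ - mu_0)^T · S^{-1} · (x̄ - mu_0):
  S^{-1} · (x̄ - mu_0) = (-0.5941, -2.8713),
  (x̄ - mu_0)^T · [...] = (-1.3333)·(-0.5941) + (-2.6667)·(-2.8713) = 8.4488.

Step 5 — scale by n: T² = 6 · 8.4488 = 50.6931.

T² ≈ 50.6931
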